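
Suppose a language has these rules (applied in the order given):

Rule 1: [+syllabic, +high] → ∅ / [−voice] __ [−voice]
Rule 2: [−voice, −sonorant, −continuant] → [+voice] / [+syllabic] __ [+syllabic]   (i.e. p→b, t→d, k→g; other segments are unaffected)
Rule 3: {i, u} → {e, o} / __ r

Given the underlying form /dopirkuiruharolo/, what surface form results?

doberkueruharolo

Rule 1 (high vowel syncope): no segment meets the environment; /dopirkuiruharolo/ is unchanged.
Rule 2 (intervocalic voicing): /p/ is a voiceless stop between vowels /o/ and /i/, so it voices to [b]. /dopirkuiruharolo/ → dobirkuiruharolo.
Rule 3 (pre-rhotic lowering): /i/ is a high vowel immediately before /r/, so it lowers to [e]. /i/ is a high vowel immediately before /r/, so it lowers to [e]. /dobirkuiruharolo/ → doberkueruharolo.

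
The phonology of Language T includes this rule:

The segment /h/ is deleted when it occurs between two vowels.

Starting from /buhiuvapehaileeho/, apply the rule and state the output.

/h/ occurs between vowels /u/ and /i/, so it deletes.
/h/ occurs between vowels /e/ and /a/, so it deletes.
/h/ occurs between vowels /e/ and /o/, so it deletes.
Surface form: [buiuvapeaileeo].

buiuvapeaileeo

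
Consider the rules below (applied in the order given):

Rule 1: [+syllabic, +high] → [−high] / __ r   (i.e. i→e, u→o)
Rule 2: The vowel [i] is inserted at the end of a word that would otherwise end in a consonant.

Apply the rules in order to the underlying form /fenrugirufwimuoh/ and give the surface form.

fenrugerufwimuohi

Rule 1 (pre-rhotic lowering): /i/ is a high vowel immediately before /r/, so it lowers to [e]. /fenrugirufwimuoh/ → fenrugerufwimuoh.
Rule 2 (final i-epenthesis): the form ends in the consonant /h/, so [i] is inserted word-finally. /fenrugerufwimuoh/ → fenrugerufwimuohi.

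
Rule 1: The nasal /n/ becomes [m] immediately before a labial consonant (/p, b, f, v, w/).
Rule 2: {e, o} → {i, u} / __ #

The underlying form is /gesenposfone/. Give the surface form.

Rule 1 (nasal place assimilation): /n/ precedes the labial consonant /p/, so it assimilates in place to [m]. /gesenposfone/ → gesemposfone.
Rule 2 (final vowel raising): /e/ is a mid vowel in word-final position, so it raises to [i]. /gesemposfone/ → gesemposfoni.

gesemposfoni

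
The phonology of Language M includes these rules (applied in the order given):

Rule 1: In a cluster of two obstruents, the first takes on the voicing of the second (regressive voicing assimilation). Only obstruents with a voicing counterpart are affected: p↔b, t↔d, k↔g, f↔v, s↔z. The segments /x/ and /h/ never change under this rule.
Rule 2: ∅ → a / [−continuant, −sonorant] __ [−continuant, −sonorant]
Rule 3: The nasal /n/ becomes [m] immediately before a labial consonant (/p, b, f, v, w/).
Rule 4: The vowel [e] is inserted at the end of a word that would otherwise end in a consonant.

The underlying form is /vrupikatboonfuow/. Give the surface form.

vrupikadaboomfuowe

Rule 1 (regressive voicing assimilation): /t/ precedes the voiced obstruent /b/, so it voices to [d] by assimilation. /vrupikatboonfuow/ → vrupikadboonfuow.
Rule 2 (stop-cluster a-epenthesis): /d/ and /b/ form a stop–stop cluster, so [a] is inserted between them. /vrupikadboonfuow/ → vrupikadaboonfuow.
Rule 3 (nasal place assimilation): /n/ precedes the labial consonant /f/, so it assimilates in place to [m]. /vrupikadaboonfuow/ → vrupikadaboomfuow.
Rule 4 (final e-epenthesis): the form ends in the consonant /w/, so [e] is inserted word-finally. /vrupikadaboomfuow/ → vrupikadaboomfuowe.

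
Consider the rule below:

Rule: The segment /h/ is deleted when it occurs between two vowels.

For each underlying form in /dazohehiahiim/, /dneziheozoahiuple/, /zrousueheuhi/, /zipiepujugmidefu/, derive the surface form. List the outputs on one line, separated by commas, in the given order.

dazoeiaiim, dnezieozoaiuple, zrousueeui, zipiepujugmidefu

/dazohehiahiim/: /h/ occurs between vowels /o/ and /e/, so it deletes. /h/ occurs between vowels /e/ and /i/, so it deletes. /h/ occurs between vowels /a/ and /i/, so it deletes. → [dazoeiaiim].
/dneziheozoahiuple/: /h/ occurs between vowels /i/ and /e/, so it deletes. /h/ occurs between vowels /a/ and /i/, so it deletes. → [dnezieozoaiuple].
/zrousueheuhi/: /h/ occurs between vowels /e/ and /e/, so it deletes. /h/ occurs between vowels /u/ and /i/, so it deletes. → [zrousueeui].
/zipiepujugmidefu/: the rule's environment is not met; surfaces unchanged as [zipiepujugmidefu].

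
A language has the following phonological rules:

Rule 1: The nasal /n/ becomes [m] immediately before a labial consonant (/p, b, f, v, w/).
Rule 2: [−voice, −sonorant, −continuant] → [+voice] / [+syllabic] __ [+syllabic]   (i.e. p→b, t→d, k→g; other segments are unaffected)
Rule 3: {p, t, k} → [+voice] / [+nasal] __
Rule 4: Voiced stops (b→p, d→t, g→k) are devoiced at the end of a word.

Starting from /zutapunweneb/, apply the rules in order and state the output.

Rule 1 (nasal place assimilation): /n/ precedes the labial consonant /w/, so it assimilates in place to [m]. /zutapunweneb/ → zutapumweneb.
Rule 2 (intervocalic voicing): /t/ is a voiceless stop between vowels /u/ and /a/, so it voices to [d]. /p/ is a voiceless stop between vowels /a/ and /u/, so it voices to [b]. /zutapumweneb/ → zudabumweneb.
Rule 3 (post-nasal voicing): no segment meets the environment; /zudabumweneb/ is unchanged.
Rule 4 (final devoicing): /b/ is a voiced stop in word-final position, so it devoices to [p]. /zudabumweneb/ → zudabumwenep.

zudabumwenep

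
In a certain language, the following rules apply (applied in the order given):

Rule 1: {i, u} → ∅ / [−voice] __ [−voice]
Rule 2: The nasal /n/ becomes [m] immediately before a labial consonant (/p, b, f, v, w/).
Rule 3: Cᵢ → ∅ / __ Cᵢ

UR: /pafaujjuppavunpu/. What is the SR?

pafaujupavumpu

Rule 1 (high vowel syncope): no segment meets the environment; /pafaujjuppavunpu/ is unchanged.
Rule 2 (nasal place assimilation): /n/ precedes the labial consonant /p/, so it assimilates in place to [m]. /pafaujjuppavunpu/ → pafaujjuppavumpu.
Rule 3 (degemination): /jj/ is a geminate; the first /j/ deletes. /pp/ is a geminate; the first /p/ deletes. /pafaujjuppavumpu/ → pafaujupavumpu.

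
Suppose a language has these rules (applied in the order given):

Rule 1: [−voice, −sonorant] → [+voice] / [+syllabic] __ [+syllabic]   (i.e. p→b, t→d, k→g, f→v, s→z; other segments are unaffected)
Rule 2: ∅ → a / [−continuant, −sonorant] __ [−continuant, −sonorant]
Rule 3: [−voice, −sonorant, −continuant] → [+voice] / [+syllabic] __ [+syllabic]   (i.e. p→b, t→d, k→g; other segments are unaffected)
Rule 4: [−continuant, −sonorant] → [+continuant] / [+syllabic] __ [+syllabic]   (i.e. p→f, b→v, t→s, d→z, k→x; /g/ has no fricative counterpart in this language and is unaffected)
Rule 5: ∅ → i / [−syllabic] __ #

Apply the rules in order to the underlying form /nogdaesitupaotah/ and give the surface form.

nogazaezizuvaozahi

Rule 1 (intervocalic voicing): /s/ is a voiceless obstruent between vowels /e/ and /i/, so it voices to [z]. /t/ is a voiceless obstruent between vowels /i/ and /u/, so it voices to [d]. /p/ is a voiceless obstruent between vowels /u/ and /a/, so it voices to [b]. /t/ is a voiceless obstruent between vowels /o/ and /a/, so it voices to [d]. /nogdaesitupaotah/ → nogdaezidubaodah.
Rule 2 (stop-cluster a-epenthesis): /g/ and /d/ form a stop–stop cluster, so [a] is inserted between them. /nogdaezidubaodah/ → nogadaezidubaodah.
Rule 3 (intervocalic voicing): no segment meets the environment; /nogadaezidubaodah/ is unchanged.
Rule 4 (intervocalic spirantization): /d/ is a stop between vowels /a/ and /a/, so it spirantizes to the fricative [z]. /d/ is a stop between vowels /i/ and /u/, so it spirantizes to the fricative [z]. /b/ is a stop between vowels /u/ and /a/, so it spirantizes to the fricative [v]. /d/ is a stop between vowels /o/ and /a/, so it spirantizes to the fricative [z]. /nogadaezidubaodah/ → nogazaezizuvaozah.
Rule 5 (final i-epenthesis): the form ends in the consonant /h/, so [i] is inserted word-finally. /nogazaezizuvaozah/ → nogazaezizuvaozahi.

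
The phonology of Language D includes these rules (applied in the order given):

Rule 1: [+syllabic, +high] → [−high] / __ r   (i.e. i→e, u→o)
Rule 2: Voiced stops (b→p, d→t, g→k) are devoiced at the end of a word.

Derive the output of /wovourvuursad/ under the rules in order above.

wovoorvuorsat

Rule 1 (pre-rhotic lowering): /u/ is a high vowel immediately before /r/, so it lowers to [o]. /u/ is a high vowel immediately before /r/, so it lowers to [o]. /wovourvuursad/ → wovoorvuorsad.
Rule 2 (final devoicing): /d/ is a voiced stop in word-final position, so it devoices to [t]. /wovoorvuorsad/ → wovoorvuorsat.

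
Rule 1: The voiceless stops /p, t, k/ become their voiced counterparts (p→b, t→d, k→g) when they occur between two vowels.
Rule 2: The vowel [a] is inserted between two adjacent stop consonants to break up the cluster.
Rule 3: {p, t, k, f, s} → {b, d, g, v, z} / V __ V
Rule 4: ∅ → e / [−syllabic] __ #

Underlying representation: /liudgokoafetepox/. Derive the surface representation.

Rule 1 (intervocalic voicing): /k/ is a voiceless stop between vowels /o/ and /o/, so it voices to [g]. /t/ is a voiceless stop between vowels /e/ and /e/, so it voices to [d]. /p/ is a voiceless stop between vowels /e/ and /o/, so it voices to [b]. /liudgokoafetepox/ → liudgogoafedebox.
Rule 2 (stop-cluster a-epenthesis): /d/ and /g/ form a stop–stop cluster, so [a] is inserted between them. /liudgogoafedebox/ → liudagogoafedebox.
Rule 3 (intervocalic voicing): /f/ is a voiceless obstruent between vowels /a/ and /e/, so it voices to [v]. /liudagogoafedebox/ → liudagogoavedebox.
Rule 4 (final e-epenthesis): the form ends in the consonant /x/, so [e] is inserted word-finally. /liudagogoavedebox/ → liudagogoavedeboxe.

liudagogoavedeboxe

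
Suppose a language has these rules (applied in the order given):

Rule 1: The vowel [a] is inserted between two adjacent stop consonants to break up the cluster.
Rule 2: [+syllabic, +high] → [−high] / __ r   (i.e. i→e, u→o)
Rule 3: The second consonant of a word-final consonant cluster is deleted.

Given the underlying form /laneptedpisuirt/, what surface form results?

Rule 1 (stop-cluster a-epenthesis): /p/ and /t/ form a stop–stop cluster, so [a] is inserted between them. /d/ and /p/ form a stop–stop cluster, so [a] is inserted between them. /laneptedpisuirt/ → lanepatedapisuirt.
Rule 2 (pre-rhotic lowering): /i/ is a high vowel immediately before /r/, so it lowers to [e]. /lanepatedapisuirt/ → lanepatedapisuert.
Rule 3 (final cluster simplification): /t/ is the second consonant of a word-final cluster /rt/, so it deletes. /lanepatedapisuert/ → lanepatedapisuer.

lanepatedapisuer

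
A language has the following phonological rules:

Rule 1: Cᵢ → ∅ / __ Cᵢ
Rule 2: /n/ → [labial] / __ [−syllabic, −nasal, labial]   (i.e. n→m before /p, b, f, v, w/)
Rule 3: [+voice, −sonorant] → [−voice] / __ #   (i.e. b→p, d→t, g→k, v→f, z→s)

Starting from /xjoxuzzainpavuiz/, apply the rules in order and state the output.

Rule 1 (degemination): /zz/ is a geminate; the first /z/ deletes. /xjoxuzzainpavuiz/ → xjoxuzainpavuiz.
Rule 2 (nasal place assimilation): /n/ precedes the labial consonant /p/, so it assimilates in place to [m]. /xjoxuzainpavuiz/ → xjoxuzaimpavuiz.
Rule 3 (final devoicing): /z/ is a voiced obstruent in word-final position, so it devoices to [s]. /xjoxuzaimpavuiz/ → xjoxuzaimpavuis.

xjoxuzaimpavuis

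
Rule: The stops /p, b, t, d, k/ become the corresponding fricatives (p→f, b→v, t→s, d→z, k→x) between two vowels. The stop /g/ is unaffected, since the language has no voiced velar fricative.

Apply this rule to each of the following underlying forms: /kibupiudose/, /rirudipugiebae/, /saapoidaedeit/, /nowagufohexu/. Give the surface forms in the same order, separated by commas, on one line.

/kibupiudose/: /b/ is a stop between vowels /i/ and /u/, so it spirantizes to the fricative [v]. /p/ is a stop between vowels /u/ and /i/, so it spirantizes to the fricative [f]. /d/ is a stop between vowels /u/ and /o/, so it spirantizes to the fricative [z]. → [kivufiuzose].
/rirudipugiebae/: /d/ is a stop between vowels /u/ and /i/, so it spirantizes to the fricative [z]. /p/ is a stop between vowels /i/ and /u/, so it spirantizes to the fricative [f]. /b/ is a stop between vowels /e/ and /a/, so it spirantizes to the fricative [v]. → [riruzifugievae].
/saapoidaedeit/: /p/ is a stop between vowels /a/ and /o/, so it spirantizes to the fricative [f]. /d/ is a stop between vowels /i/ and /a/, so it spirantizes to the fricative [z]. /d/ is a stop between vowels /e/ and /e/, so it spirantizes to the fricative [z]. → [saafoizaezeit].
/nowagufohexu/: the rule's environment is not met; surfaces unchanged as [nowagufohexu].

kivufiuzose, riruzifugievae, saafoizaezeit, nowagufohexu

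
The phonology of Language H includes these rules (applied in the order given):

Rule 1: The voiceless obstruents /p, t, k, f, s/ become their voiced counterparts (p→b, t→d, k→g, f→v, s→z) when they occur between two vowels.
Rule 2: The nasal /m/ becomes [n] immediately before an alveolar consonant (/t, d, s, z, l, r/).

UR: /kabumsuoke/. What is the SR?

kabunsuoge

Rule 1 (intervocalic voicing): /k/ is a voiceless obstruent between vowels /o/ and /e/, so it voices to [g]. /kabumsuoke/ → kabumsuoge.
Rule 2 (nasal place assimilation): /m/ precedes the alveolar consonant /s/, so it assimilates in place to [n]. /kabumsuoge/ → kabunsuoge.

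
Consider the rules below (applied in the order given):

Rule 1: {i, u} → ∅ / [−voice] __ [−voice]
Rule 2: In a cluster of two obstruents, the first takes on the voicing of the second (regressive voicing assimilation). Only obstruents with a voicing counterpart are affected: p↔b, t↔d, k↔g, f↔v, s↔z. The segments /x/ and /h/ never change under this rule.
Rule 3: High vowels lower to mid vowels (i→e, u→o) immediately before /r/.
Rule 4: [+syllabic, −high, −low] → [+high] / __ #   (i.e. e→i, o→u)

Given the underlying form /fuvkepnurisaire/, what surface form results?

fufkepnorisaeri

Rule 1 (high vowel syncope): no segment meets the environment; /fuvkepnurisaire/ is unchanged.
Rule 2 (regressive voicing assimilation): /v/ precedes the voiceless obstruent /k/, so it devoices to [f] by assimilation. /fuvkepnurisaire/ → fufkepnurisaire.
Rule 3 (pre-rhotic lowering): /u/ is a high vowel immediately before /r/, so it lowers to [o]. /i/ is a high vowel immediately before /r/, so it lowers to [e]. /fufkepnurisaire/ → fufkepnorisaere.
Rule 4 (final vowel raising): /e/ is a mid vowel in word-final position, so it raises to [i]. /fufkepnorisaere/ → fufkepnorisaeri.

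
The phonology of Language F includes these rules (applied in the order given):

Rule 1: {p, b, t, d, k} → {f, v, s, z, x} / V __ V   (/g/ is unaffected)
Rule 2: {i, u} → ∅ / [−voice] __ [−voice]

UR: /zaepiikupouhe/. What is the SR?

zaefiixfouhe

Rule 1 (intervocalic spirantization): /p/ is a stop between vowels /e/ and /i/, so it spirantizes to the fricative [f]. /k/ is a stop between vowels /i/ and /u/, so it spirantizes to the fricative [x]. /p/ is a stop between vowels /u/ and /o/, so it spirantizes to the fricative [f]. /zaepiikupouhe/ → zaefiixufouhe.
Rule 2 (high vowel syncope): /u/ is a high vowel flanked by voiceless consonants /x/ and /f/, so it deletes. /zaefiixufouhe/ → zaefiixfouhe.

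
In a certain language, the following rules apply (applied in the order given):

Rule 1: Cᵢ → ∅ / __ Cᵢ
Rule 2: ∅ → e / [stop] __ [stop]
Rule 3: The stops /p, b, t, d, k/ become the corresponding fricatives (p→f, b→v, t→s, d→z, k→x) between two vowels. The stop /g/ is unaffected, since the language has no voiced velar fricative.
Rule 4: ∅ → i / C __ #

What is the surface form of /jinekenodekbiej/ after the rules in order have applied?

Rule 1 (degemination): no segment meets the environment; /jinekenodekbiej/ is unchanged.
Rule 2 (stop-cluster e-epenthesis): /k/ and /b/ form a stop–stop cluster, so [e] is inserted between them. /jinekenodekbiej/ → jinekenodekebiej.
Rule 3 (intervocalic spirantization): /k/ is a stop between vowels /e/ and /e/, so it spirantizes to the fricative [x]. /d/ is a stop between vowels /o/ and /e/, so it spirantizes to the fricative [z]. /k/ is a stop between vowels /e/ and /e/, so it spirantizes to the fricative [x]. /b/ is a stop between vowels /e/ and /i/, so it spirantizes to the fricative [v]. /jinekenodekebiej/ → jinexenozexeviej.
Rule 4 (final i-epenthesis): the form ends in the consonant /j/, so [i] is inserted word-finally. /jinexenozexeviej/ → jinexenozexevieji.

jinexenozexevieji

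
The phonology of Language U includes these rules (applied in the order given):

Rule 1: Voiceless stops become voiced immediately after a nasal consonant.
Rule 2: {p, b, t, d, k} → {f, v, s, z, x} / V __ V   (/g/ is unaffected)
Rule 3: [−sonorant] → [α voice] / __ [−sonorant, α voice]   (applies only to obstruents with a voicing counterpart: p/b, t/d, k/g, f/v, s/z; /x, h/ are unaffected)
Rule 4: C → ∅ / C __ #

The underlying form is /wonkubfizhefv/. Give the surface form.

Rule 1 (post-nasal voicing): /k/ is a voiceless stop immediately after the nasal /n/, so it voices to [g]. /wonkubfizhefv/ → wongubfizhefv.
Rule 2 (intervocalic spirantization): no segment meets the environment; /wongubfizhefv/ is unchanged.
Rule 3 (regressive voicing assimilation): /b/ precedes the voiceless obstruent /f/, so it devoices to [p] by assimilation. /z/ precedes the voiceless obstruent /h/, so it devoices to [s] by assimilation. /f/ precedes the voiced obstruent /v/, so it voices to [v] by assimilation. /wongubfizhefv/ → wongupfishevv.
Rule 4 (final cluster simplification): /v/ is the second consonant of a word-final cluster /vv/, so it deletes. /wongupfishevv/ → wongupfishev.

wongupfishev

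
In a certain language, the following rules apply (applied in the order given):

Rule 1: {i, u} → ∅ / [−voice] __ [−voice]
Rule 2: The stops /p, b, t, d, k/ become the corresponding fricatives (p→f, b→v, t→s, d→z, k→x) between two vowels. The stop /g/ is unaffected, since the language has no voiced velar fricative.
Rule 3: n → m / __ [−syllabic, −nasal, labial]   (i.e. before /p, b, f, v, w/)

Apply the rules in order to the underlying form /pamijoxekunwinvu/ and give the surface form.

Rule 1 (high vowel syncope): no segment meets the environment; /pamijoxekunwinvu/ is unchanged.
Rule 2 (intervocalic spirantization): /k/ is a stop between vowels /e/ and /u/, so it spirantizes to the fricative [x]. /pamijoxekunwinvu/ → pamijoxexunwinvu.
Rule 3 (nasal place assimilation): /n/ precedes the labial consonant /w/, so it assimilates in place to [m]. /n/ precedes the labial consonant /v/, so it assimilates in place to [m]. /pamijoxexunwinvu/ → pamijoxexumwimvu.

pamijoxexumwimvu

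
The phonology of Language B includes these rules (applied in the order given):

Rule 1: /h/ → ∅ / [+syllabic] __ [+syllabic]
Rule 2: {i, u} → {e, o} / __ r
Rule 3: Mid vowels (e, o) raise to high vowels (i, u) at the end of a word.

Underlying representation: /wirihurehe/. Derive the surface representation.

Rule 1 (intervocalic h-deletion): /h/ occurs between vowels /i/ and /u/, so it deletes. /h/ occurs between vowels /e/ and /e/, so it deletes. /wirihurehe/ → wiriuree.
Rule 2 (pre-rhotic lowering): /i/ is a high vowel immediately before /r/, so it lowers to [e]. /u/ is a high vowel immediately before /r/, so it lowers to [o]. /wiriuree/ → werioree.
Rule 3 (final vowel raising): /e/ is a mid vowel in word-final position, so it raises to [i]. /werioree/ → weriorei.

weriorei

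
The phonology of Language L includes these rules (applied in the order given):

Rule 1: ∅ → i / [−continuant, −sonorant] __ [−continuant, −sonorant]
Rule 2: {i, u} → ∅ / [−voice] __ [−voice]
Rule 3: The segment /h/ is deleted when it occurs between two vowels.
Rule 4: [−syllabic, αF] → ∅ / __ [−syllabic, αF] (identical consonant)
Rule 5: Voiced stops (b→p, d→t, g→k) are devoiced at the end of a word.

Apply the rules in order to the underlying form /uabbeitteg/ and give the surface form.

Rule 1 (stop-cluster i-epenthesis): /b/ and /b/ form a stop–stop cluster, so [i] is inserted between them. /t/ and /t/ form a stop–stop cluster, so [i] is inserted between them. /uabbeitteg/ → uabibeititeg.
Rule 2 (high vowel syncope): /i/ is a high vowel flanked by voiceless consonants /t/ and /t/, so it deletes. /uabibeititeg/ → uabibeitteg.
Rule 3 (intervocalic h-deletion): no segment meets the environment; /uabibeitteg/ is unchanged.
Rule 4 (degemination): /tt/ is a geminate; the first /t/ deletes. /uabibeitteg/ → uabibeiteg.
Rule 5 (final devoicing): /g/ is a voiced stop in word-final position, so it devoices to [k]. /uabibeiteg/ → uabibeitek.

uabibeitek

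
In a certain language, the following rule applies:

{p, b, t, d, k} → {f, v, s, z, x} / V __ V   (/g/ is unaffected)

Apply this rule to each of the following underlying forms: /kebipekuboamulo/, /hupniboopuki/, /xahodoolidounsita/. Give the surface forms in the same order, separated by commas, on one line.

/kebipekuboamulo/: /b/ is a stop between vowels /e/ and /i/, so it spirantizes to the fricative [v]. /p/ is a stop between vowels /i/ and /e/, so it spirantizes to the fricative [f]. /k/ is a stop between vowels /e/ and /u/, so it spirantizes to the fricative [x]. /b/ is a stop between vowels /u/ and /o/, so it spirantizes to the fricative [v]. → [kevifexuvoamulo].
/hupniboopuki/: /b/ is a stop between vowels /i/ and /o/, so it spirantizes to the fricative [v]. /p/ is a stop between vowels /o/ and /u/, so it spirantizes to the fricative [f]. /k/ is a stop between vowels /u/ and /i/, so it spirantizes to the fricative [x]. → [hupnivoofuxi].
/xahodoolidounsita/: /d/ is a stop between vowels /o/ and /o/, so it spirantizes to the fricative [z]. /d/ is a stop between vowels /i/ and /o/, so it spirantizes to the fricative [z]. /t/ is a stop between vowels /i/ and /a/, so it spirantizes to the fricative [s]. → [xahozoolizounsisa].

kevifexuvoamulo, hupnivoofuxi, xahozoolizounsisa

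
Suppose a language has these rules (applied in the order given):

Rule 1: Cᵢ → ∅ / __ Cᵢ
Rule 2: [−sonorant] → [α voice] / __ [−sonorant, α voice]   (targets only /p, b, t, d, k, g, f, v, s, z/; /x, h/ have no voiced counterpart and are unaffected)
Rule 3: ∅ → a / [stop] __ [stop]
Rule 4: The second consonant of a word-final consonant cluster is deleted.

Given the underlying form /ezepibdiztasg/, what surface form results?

Rule 1 (degemination): no segment meets the environment; /ezepibdiztasg/ is unchanged.
Rule 2 (regressive voicing assimilation): /z/ precedes the voiceless obstruent /t/, so it devoices to [s] by assimilation. /s/ precedes the voiced obstruent /g/, so it voices to [z] by assimilation. /ezepibdiztasg/ → ezepibdistazg.
Rule 3 (stop-cluster a-epenthesis): /b/ and /d/ form a stop–stop cluster, so [a] is inserted between them. /ezepibdistazg/ → ezepibadistazg.
Rule 4 (final cluster simplification): /g/ is the second consonant of a word-final cluster /zg/, so it deletes. /ezepibadistazg/ → ezepibadistaz.

ezepibadistaz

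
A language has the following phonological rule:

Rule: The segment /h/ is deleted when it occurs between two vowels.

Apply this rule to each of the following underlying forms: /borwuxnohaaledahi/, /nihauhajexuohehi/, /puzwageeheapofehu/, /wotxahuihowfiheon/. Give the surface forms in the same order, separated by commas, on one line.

borwuxnoaaledai, niauajexuoei, puzwageeeapofeu, wotxauiowfieon

/borwuxnohaaledahi/: /h/ occurs between vowels /o/ and /a/, so it deletes. /h/ occurs between vowels /a/ and /i/, so it deletes. → [borwuxnoaaledai].
/nihauhajexuohehi/: /h/ occurs between vowels /i/ and /a/, so it deletes. /h/ occurs between vowels /u/ and /a/, so it deletes. /h/ occurs between vowels /o/ and /e/, so it deletes. /h/ occurs between vowels /e/ and /i/, so it deletes. → [niauajexuoei].
/puzwageeheapofehu/: /h/ occurs between vowels /e/ and /e/, so it deletes. /h/ occurs between vowels /e/ and /u/, so it deletes. → [puzwageeeapofeu].
/wotxahuihowfiheon/: /h/ occurs between vowels /a/ and /u/, so it deletes. /h/ occurs between vowels /i/ and /o/, so it deletes. /h/ occurs between vowels /i/ and /e/, so it deletes. → [wotxauiowfieon].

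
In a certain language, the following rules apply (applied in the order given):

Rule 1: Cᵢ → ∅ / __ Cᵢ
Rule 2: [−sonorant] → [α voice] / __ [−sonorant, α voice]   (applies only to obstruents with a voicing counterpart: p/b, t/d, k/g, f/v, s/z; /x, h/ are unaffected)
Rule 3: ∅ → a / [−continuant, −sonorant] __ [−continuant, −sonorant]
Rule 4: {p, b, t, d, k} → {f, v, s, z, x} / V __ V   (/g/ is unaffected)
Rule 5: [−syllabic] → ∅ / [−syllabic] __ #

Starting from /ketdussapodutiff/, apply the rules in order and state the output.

Rule 1 (degemination): /ss/ is a geminate; the first /s/ deletes. /ff/ is a geminate; the first /f/ deletes. /ketdussapodutiff/ → ketdusapodutif.
Rule 2 (regressive voicing assimilation): /t/ precedes the voiced obstruent /d/, so it voices to [d] by assimilation. /ketdusapodutif/ → keddusapodutif.
Rule 3 (stop-cluster a-epenthesis): /d/ and /d/ form a stop–stop cluster, so [a] is inserted between them. /keddusapodutif/ → kedadusapodutif.
Rule 4 (intervocalic spirantization): /d/ is a stop between vowels /e/ and /a/, so it spirantizes to the fricative [z]. /d/ is a stop between vowels /a/ and /u/, so it spirantizes to the fricative [z]. /p/ is a stop between vowels /a/ and /o/, so it spirantizes to the fricative [f]. /d/ is a stop between vowels /o/ and /u/, so it spirantizes to the fricative [z]. /t/ is a stop between vowels /u/ and /i/, so it spirantizes to the fricative [s]. /kedadusapodutif/ → kezazusafozusif.
Rule 5 (final cluster simplification): no segment meets the environment; /kezazusafozusif/ is unchanged.

kezazusafozusif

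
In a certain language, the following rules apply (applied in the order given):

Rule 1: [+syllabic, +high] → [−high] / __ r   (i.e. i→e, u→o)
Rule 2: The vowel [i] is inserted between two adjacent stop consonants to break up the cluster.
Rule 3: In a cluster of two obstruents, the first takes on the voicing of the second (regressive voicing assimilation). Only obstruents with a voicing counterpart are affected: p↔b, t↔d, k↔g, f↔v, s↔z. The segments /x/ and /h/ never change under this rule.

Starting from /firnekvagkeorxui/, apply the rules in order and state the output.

Rule 1 (pre-rhotic lowering): /i/ is a high vowel immediately before /r/, so it lowers to [e]. /firnekvagkeorxui/ → fernekvagkeorxui.
Rule 2 (stop-cluster i-epenthesis): /g/ and /k/ form a stop–stop cluster, so [i] is inserted between them. /fernekvagkeorxui/ → fernekvagikeorxui.
Rule 3 (regressive voicing assimilation): /k/ precedes the voiced obstruent /v/, so it voices to [g] by assimilation. /fernekvagikeorxui/ → fernegvagikeorxui.

fernegvagikeorxui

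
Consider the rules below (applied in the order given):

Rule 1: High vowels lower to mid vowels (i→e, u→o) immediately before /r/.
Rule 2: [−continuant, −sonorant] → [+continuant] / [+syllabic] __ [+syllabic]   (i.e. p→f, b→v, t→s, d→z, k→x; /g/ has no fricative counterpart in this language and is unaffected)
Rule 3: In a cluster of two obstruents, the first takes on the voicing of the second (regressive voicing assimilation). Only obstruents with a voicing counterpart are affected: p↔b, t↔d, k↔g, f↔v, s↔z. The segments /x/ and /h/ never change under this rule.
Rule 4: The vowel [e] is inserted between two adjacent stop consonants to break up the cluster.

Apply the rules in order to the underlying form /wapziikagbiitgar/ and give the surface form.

Rule 1 (pre-rhotic lowering): no segment meets the environment; /wapziikagbiitgar/ is unchanged.
Rule 2 (intervocalic spirantization): /k/ is a stop between vowels /i/ and /a/, so it spirantizes to the fricative [x]. /wapziikagbiitgar/ → wapziixagbiitgar.
Rule 3 (regressive voicing assimilation): /p/ precedes the voiced obstruent /z/, so it voices to [b] by assimilation. /t/ precedes the voiced obstruent /g/, so it voices to [d] by assimilation. /wapziixagbiitgar/ → wabziixagbiidgar.
Rule 4 (stop-cluster e-epenthesis): /g/ and /b/ form a stop–stop cluster, so [e] is inserted between them. /d/ and /g/ form a stop–stop cluster, so [e] is inserted between them. /wabziixagbiidgar/ → wabziixagebiidegar.

wabziixagebiidegar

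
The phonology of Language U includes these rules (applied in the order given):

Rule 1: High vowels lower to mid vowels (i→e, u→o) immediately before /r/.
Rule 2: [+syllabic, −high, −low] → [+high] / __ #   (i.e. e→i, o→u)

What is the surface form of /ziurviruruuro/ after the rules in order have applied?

Rule 1 (pre-rhotic lowering): /u/ is a high vowel immediately before /r/, so it lowers to [o]. /i/ is a high vowel immediately before /r/, so it lowers to [e]. /u/ is a high vowel immediately before /r/, so it lowers to [o]. /u/ is a high vowel immediately before /r/, so it lowers to [o]. /ziurviruruuro/ → ziorveroruoro.
Rule 2 (final vowel raising): /o/ is a mid vowel in word-final position, so it raises to [u]. /ziorveroruoro/ → ziorveroruoru.

ziorveroruoru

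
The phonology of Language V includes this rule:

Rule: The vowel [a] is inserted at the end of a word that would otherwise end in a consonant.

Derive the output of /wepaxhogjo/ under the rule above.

No segment of /wepaxhogjo/ meets the structural description of the rule, so the form surfaces unchanged.

wepaxhogjo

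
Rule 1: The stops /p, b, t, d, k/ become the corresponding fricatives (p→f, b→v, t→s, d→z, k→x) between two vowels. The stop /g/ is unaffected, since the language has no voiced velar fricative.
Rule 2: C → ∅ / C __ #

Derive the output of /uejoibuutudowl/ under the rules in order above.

uejoivuusuzow

Rule 1 (intervocalic spirantization): /b/ is a stop between vowels /i/ and /u/, so it spirantizes to the fricative [v]. /t/ is a stop between vowels /u/ and /u/, so it spirantizes to the fricative [s]. /d/ is a stop between vowels /u/ and /o/, so it spirantizes to the fricative [z]. /uejoibuutudowl/ → uejoivuusuzowl.
Rule 2 (final cluster simplification): /l/ is the second consonant of a word-final cluster /wl/, so it deletes. /uejoivuusuzowl/ → uejoivuusuzow.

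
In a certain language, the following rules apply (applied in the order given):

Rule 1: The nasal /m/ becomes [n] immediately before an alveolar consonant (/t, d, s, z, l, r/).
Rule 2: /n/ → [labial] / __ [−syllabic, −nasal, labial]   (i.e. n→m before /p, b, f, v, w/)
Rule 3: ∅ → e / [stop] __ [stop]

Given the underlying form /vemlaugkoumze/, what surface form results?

Rule 1 (nasal place assimilation): /m/ precedes the alveolar consonant /l/, so it assimilates in place to [n]. /m/ precedes the alveolar consonant /z/, so it assimilates in place to [n]. /vemlaugkoumze/ → venlaugkounze.
Rule 2 (nasal place assimilation): no segment meets the environment; /venlaugkounze/ is unchanged.
Rule 3 (stop-cluster e-epenthesis): /g/ and /k/ form a stop–stop cluster, so [e] is inserted between them. /venlaugkounze/ → venlaugekounze.

venlaugekounze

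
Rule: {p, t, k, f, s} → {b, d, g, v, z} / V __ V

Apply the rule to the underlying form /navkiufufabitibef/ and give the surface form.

navkiuvuvabidibef

Scanning /navkiufufabitibef/: /k/ at position 4 is not in the conditioning environment; /f/ is a voiceless obstruent between vowels /u/ and /u/, so it voices to [v]; /f/ is a voiceless obstruent between vowels /u/ and /a/, so it voices to [v]; /t/ is a voiceless obstruent between vowels /i/ and /i/, so it voices to [d]; /f/ at position 17 is not in the conditioning environment.
Result: [navkiuvuvabidibef].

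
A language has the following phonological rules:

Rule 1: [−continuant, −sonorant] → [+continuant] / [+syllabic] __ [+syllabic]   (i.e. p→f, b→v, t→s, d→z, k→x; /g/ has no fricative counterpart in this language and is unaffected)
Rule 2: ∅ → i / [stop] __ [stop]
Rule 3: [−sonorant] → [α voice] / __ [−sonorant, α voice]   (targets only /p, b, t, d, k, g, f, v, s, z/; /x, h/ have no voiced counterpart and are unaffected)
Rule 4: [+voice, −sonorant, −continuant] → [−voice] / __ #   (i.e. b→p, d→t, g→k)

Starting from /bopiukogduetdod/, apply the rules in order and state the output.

bofiuxogiduetidot

Rule 1 (intervocalic spirantization): /p/ is a stop between vowels /o/ and /i/, so it spirantizes to the fricative [f]. /k/ is a stop between vowels /u/ and /o/, so it spirantizes to the fricative [x]. /bopiukogduetdod/ → bofiuxogduetdod.
Rule 2 (stop-cluster i-epenthesis): /g/ and /d/ form a stop–stop cluster, so [i] is inserted between them. /t/ and /d/ form a stop–stop cluster, so [i] is inserted between them. /bofiuxogduetdod/ → bofiuxogiduetidod.
Rule 3 (regressive voicing assimilation): no segment meets the environment; /bofiuxogiduetidod/ is unchanged.
Rule 4 (final devoicing): /d/ is a voiced stop in word-final position, so it devoices to [t]. /bofiuxogiduetidod/ → bofiuxogiduetidot.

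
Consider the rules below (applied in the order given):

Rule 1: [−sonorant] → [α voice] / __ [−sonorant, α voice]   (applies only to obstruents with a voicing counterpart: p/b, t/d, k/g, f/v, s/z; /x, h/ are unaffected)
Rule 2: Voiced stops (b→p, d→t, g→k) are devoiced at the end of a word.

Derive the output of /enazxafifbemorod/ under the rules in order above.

enasxafivbemorot

Rule 1 (regressive voicing assimilation): /z/ precedes the voiceless obstruent /x/, so it devoices to [s] by assimilation. /f/ precedes the voiced obstruent /b/, so it voices to [v] by assimilation. /enazxafifbemorod/ → enasxafivbemorod.
Rule 2 (final devoicing): /d/ is a voiced stop in word-final position, so it devoices to [t]. /enasxafivbemorod/ → enasxafivbemorot.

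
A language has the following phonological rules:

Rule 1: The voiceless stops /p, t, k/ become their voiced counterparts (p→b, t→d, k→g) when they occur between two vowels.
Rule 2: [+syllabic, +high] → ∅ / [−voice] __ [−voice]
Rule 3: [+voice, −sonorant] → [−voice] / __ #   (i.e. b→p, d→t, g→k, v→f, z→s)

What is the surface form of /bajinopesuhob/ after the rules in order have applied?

Rule 1 (intervocalic voicing): /p/ is a voiceless stop between vowels /o/ and /e/, so it voices to [b]. /bajinopesuhob/ → bajinobesuhob.
Rule 2 (high vowel syncope): /u/ is a high vowel flanked by voiceless consonants /s/ and /h/, so it deletes. /bajinobesuhob/ → bajinobeshob.
Rule 3 (final devoicing): /b/ is a voiced obstruent in word-final position, so it devoices to [p]. /bajinobeshob/ → bajinobeshop.

bajinobeshop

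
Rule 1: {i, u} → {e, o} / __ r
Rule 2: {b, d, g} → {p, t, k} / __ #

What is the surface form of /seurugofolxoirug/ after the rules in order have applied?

Rule 1 (pre-rhotic lowering): /u/ is a high vowel immediately before /r/, so it lowers to [o]. /i/ is a high vowel immediately before /r/, so it lowers to [e]. /seurugofolxoirug/ → seorugofolxoerug.
Rule 2 (final devoicing): /g/ is a voiced stop in word-final position, so it devoices to [k]. /seorugofolxoerug/ → seorugofolxoeruk.

seorugofolxoeruk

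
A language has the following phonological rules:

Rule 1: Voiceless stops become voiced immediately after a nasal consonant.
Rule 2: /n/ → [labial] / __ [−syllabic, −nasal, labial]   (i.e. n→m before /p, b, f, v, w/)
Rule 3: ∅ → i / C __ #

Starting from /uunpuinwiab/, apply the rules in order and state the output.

Rule 1 (post-nasal voicing): /p/ is a voiceless stop immediately after the nasal /n/, so it voices to [b]. /uunpuinwiab/ → uunbuinwiab.
Rule 2 (nasal place assimilation): /n/ precedes the labial consonant /b/, so it assimilates in place to [m]. /n/ precedes the labial consonant /w/, so it assimilates in place to [m]. /uunbuinwiab/ → uumbuimwiab.
Rule 3 (final i-epenthesis): the form ends in the consonant /b/, so [i] is inserted word-finally. /uumbuimwiab/ → uumbuimwiabi.

uumbuimwiabi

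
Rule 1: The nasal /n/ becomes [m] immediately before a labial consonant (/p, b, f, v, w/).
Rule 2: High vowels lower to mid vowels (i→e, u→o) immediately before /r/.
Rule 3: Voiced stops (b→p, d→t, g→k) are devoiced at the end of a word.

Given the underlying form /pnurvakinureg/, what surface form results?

Rule 1 (nasal place assimilation): no segment meets the environment; /pnurvakinureg/ is unchanged.
Rule 2 (pre-rhotic lowering): /u/ is a high vowel immediately before /r/, so it lowers to [o]. /u/ is a high vowel immediately before /r/, so it lowers to [o]. /pnurvakinureg/ → pnorvakinoreg.
Rule 3 (final devoicing): /g/ is a voiced stop in word-final position, so it devoices to [k]. /pnorvakinoreg/ → pnorvakinorek.

pnorvakinorek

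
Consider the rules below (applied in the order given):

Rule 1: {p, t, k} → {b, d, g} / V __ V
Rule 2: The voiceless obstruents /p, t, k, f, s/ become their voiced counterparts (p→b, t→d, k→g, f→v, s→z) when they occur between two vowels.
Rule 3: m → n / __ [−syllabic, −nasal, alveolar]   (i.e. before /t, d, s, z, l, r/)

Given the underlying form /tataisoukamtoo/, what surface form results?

Rule 1 (intervocalic voicing): /t/ is a voiceless stop between vowels /a/ and /a/, so it voices to [d]. /k/ is a voiceless stop between vowels /u/ and /a/, so it voices to [g]. /tataisoukamtoo/ → tadaisougamtoo.
Rule 2 (intervocalic voicing): /s/ is a voiceless obstruent between vowels /i/ and /o/, so it voices to [z]. /tadaisougamtoo/ → tadaizougamtoo.
Rule 3 (nasal place assimilation): /m/ precedes the alveolar consonant /t/, so it assimilates in place to [n]. /tadaizougamtoo/ → tadaizougantoo.

tadaizougantoo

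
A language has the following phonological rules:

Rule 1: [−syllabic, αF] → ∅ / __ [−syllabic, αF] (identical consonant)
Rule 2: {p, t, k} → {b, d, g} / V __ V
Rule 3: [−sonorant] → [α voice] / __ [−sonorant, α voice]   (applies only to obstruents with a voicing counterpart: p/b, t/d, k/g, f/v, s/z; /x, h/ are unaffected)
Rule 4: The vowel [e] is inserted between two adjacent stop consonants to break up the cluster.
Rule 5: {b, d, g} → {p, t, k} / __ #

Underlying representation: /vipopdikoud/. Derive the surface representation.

Rule 1 (degemination): no segment meets the environment; /vipopdikoud/ is unchanged.
Rule 2 (intervocalic voicing): /p/ is a voiceless stop between vowels /i/ and /o/, so it voices to [b]. /k/ is a voiceless stop between vowels /i/ and /o/, so it voices to [g]. /vipopdikoud/ → vibopdigoud.
Rule 3 (regressive voicing assimilation): /p/ precedes the voiced obstruent /d/, so it voices to [b] by assimilation. /vibopdigoud/ → vibobdigoud.
Rule 4 (stop-cluster e-epenthesis): /b/ and /d/ form a stop–stop cluster, so [e] is inserted between them. /vibobdigoud/ → vibobedigoud.
Rule 5 (final devoicing): /d/ is a voiced stop in word-final position, so it devoices to [t]. /vibobedigoud/ → vibobedigout.

vibobedigout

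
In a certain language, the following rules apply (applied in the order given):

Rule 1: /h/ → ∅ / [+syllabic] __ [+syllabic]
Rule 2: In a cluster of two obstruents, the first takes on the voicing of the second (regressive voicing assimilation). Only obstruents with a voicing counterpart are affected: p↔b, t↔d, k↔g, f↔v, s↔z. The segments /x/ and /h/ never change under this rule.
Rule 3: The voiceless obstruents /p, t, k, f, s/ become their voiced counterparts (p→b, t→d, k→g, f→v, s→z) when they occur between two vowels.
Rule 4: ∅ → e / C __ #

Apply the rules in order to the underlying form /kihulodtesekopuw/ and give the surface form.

kiulottezegobuwe

Rule 1 (intervocalic h-deletion): /h/ occurs between vowels /i/ and /u/, so it deletes. /kihulodtesekopuw/ → kiulodtesekopuw.
Rule 2 (regressive voicing assimilation): /d/ precedes the voiceless obstruent /t/, so it devoices to [t] by assimilation. /kiulodtesekopuw/ → kiulottesekopuw.
Rule 3 (intervocalic voicing): /s/ is a voiceless obstruent between vowels /e/ and /e/, so it voices to [z]. /k/ is a voiceless obstruent between vowels /e/ and /o/, so it voices to [g]. /p/ is a voiceless obstruent between vowels /o/ and /u/, so it voices to [b]. /kiulottesekopuw/ → kiulottezegobuw.
Rule 4 (final e-epenthesis): the form ends in the consonant /w/, so [e] is inserted word-finally. /kiulottezegobuw/ → kiulottezegobuwe.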